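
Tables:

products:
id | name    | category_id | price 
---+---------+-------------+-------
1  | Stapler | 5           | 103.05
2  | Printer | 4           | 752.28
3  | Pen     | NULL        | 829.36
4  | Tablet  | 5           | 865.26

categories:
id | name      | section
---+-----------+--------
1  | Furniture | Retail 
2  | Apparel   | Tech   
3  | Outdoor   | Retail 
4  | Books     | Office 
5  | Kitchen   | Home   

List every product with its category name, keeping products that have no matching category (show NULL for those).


LEFT JOIN keeps every row from products (the left table); where category_id has no match in categories, the category columns become NULL. Walk through each product:
  - product 1 (Stapler): category_id=5 -> matches Kitchen
  - product 2 (Printer): category_id=4 -> matches Books
  - product 3 (Pen): category_id=NULL, no match -> kept with NULL
  - product 4 (Tablet): category_id=5 -> matches Kitchen
All 4 rows appear; 1 has NULL category.

SQL:
SELECT a.name, b.name AS category
FROM products a
LEFT JOIN categories b ON a.category_id = b.id

Result:
name    | category
--------+---------
Stapler | Kitchen 
Printer | Books   
Pen     | NULL    
Tablet  | Kitchen 


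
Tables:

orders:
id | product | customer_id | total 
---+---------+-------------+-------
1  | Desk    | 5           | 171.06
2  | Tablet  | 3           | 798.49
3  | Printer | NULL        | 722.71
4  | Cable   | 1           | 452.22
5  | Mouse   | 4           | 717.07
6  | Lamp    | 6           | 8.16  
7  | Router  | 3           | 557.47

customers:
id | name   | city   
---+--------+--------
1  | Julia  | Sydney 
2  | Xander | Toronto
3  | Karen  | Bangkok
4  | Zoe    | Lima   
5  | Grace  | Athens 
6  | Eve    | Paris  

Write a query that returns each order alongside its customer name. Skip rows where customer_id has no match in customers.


INNER JOIN keeps only orders rows whose customer_id matches an id in customers. Walk through each order:
  - order 1 (Desk): customer_id=5 -> matches Grace
  - order 2 (Tablet): customer_id=3 -> matches Karen
  - order 3 (Printer): customer_id=NULL, no match -> dropped
  - order 4 (Cable): customer_id=1 -> matches Julia
  - order 5 (Mouse): customer_id=4 -> matches Zoe
  - order 6 (Lamp): customer_id=6 -> matches Eve
  - order 7 (Router): customer_id=3 -> matches Karen
So 1 of 7 rows is dropped.

SQL:
SELECT a.product, b.name AS customer
FROM orders a
INNER JOIN customers b ON a.customer_id = b.id

Result:
product | customer
--------+---------
Desk    | Grace   
Tablet  | Karen   
Cable   | Julia   
Mouse   | Zoe     
Lamp    | Eve     
Router  | Karen   


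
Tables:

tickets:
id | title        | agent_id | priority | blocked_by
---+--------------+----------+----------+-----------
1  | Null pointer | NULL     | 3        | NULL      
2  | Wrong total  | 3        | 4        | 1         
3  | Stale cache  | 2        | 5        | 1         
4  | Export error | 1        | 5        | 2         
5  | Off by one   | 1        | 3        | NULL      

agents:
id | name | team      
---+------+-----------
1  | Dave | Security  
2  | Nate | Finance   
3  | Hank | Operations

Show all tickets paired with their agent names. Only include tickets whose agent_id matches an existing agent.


INNER JOIN keeps only tickets rows whose agent_id matches an id in agents. Walk through each ticket:
  - ticket 1 (Null pointer): agent_id=NULL, no match -> dropped
  - ticket 2 (Wrong total): agent_id=3 -> matches Hank
  - ticket 3 (Stale cache): agent_id=2 -> matches Nate
  - ticket 4 (Export error): agent_id=1 -> matches Dave
  - ticket 5 (Off by one): agent_id=1 -> matches Dave
So 1 of 5 rows is dropped.

SQL:
SELECT a.title, b.name AS agent
FROM tickets a
INNER JOIN agents b ON a.agent_id = b.id

Result:
title        | agent
-------------+------
Wrong total  | Hank 
Stale cache  | Nate 
Export error | Dave 
Off by one   | Dave 


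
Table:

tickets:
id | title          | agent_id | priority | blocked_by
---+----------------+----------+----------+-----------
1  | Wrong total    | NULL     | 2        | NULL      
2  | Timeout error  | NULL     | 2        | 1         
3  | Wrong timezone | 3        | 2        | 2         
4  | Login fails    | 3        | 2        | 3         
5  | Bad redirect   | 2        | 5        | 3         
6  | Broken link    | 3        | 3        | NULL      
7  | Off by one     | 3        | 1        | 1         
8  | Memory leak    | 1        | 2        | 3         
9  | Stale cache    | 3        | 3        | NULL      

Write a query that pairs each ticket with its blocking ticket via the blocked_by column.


This is a self-join: tickets is joined to a second copy of itself, matching each row's blocked_by to another row's id. Use LEFT JOIN so rows with blocked_by=NULL are kept.
  - ticket 1 (Wrong total): blocked_by=NULL -> NULL
  - ticket 2 (Timeout error): blocked_by=1 -> Wrong total
  - ticket 3 (Wrong timezone): blocked_by=2 -> Timeout error
  - ticket 4 (Login fails): blocked_by=3 -> Wrong timezone
  - ticket 5 (Bad redirect): blocked_by=3 -> Wrong timezone
  - ticket 6 (Broken link): blocked_by=NULL -> NULL
  - ticket 7 (Off by one): blocked_by=1 -> Wrong total
  - ticket 8 (Memory leak): blocked_by=3 -> Wrong timezone
  - ticket 9 (Stale cache): blocked_by=NULL -> NULL

SQL:
SELECT a.title AS item, b.title AS blocked_by
FROM tickets a
LEFT JOIN tickets b ON a.blocked_by = b.id

Result:
item           | blocked_by    
---------------+---------------
Wrong total    | NULL          
Timeout error  | Wrong total   
Wrong timezone | Timeout error 
Login fails    | Wrong timezone
Bad redirect   | Wrong timezone
Broken link    | NULL          
Off by one     | Wrong total   
Memory leak    | Wrong timezone
Stale cache    | NULL          


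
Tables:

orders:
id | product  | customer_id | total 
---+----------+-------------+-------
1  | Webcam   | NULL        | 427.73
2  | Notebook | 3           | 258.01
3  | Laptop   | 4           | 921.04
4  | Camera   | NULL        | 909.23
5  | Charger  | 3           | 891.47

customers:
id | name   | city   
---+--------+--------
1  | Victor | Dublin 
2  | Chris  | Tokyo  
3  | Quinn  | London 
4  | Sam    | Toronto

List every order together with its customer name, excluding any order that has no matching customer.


INNER JOIN keeps only orders rows whose customer_id matches an id in customers. Walk through each order:
  - order 1 (Webcam): customer_id=NULL, no match -> dropped
  - order 2 (Notebook): customer_id=3 -> matches Quinn
  - order 3 (Laptop): customer_id=4 -> matches Sam
  - order 4 (Camera): customer_id=NULL, no match -> dropped
  - order 5 (Charger): customer_id=3 -> matches Quinn
So 2 of 5 rows are dropped.

SQL:
SELECT a.product, b.name AS customer
FROM orders a
INNER JOIN customers b ON a.customer_id = b.id

Result:
product  | customer
---------+---------
Notebook | Quinn   
Laptop   | Sam     
Charger  | Quinn   


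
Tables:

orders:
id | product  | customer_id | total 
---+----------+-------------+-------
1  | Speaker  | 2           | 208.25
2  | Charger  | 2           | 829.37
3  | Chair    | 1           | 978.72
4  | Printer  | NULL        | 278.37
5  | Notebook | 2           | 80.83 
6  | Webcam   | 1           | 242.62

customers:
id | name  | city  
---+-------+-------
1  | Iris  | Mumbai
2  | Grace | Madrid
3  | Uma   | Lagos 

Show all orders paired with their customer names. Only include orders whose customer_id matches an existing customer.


INNER JOIN keeps only orders rows whose customer_id matches an id in customers. Walk through each order:
  - order 1 (Speaker): customer_id=2 -> matches Grace
  - order 2 (Charger): customer_id=2 -> matches Grace
  - order 3 (Chair): customer_id=1 -> matches Iris
  - order 4 (Printer): customer_id=NULL, no match -> dropped
  - order 5 (Notebook): customer_id=2 -> matches Grace
  - order 6 (Webcam): customer_id=1 -> matches Iris
So 1 of 6 rows is dropped.

SQL:
SELECT a.product, b.name AS customer
FROM orders a
INNER JOIN customers b ON a.customer_id = b.id

Result:
product  | customer
---------+---------
Speaker  | Grace   
Charger  | Grace   
Chair    | Iris    
Notebook | Grace   
Webcam   | Iris    


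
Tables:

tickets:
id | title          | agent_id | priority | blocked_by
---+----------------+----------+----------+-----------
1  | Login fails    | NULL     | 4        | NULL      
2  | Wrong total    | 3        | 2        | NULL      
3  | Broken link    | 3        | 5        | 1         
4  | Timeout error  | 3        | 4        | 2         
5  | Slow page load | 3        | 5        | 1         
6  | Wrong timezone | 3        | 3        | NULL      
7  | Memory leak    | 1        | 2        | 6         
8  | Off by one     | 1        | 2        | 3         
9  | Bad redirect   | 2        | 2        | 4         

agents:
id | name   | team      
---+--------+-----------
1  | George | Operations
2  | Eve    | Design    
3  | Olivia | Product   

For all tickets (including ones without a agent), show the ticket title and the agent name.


LEFT JOIN keeps every row from tickets (the left table); where agent_id has no match in agents, the agent columns become NULL. Walk through each ticket:
  - ticket 1 (Login fails): agent_id=NULL, no match -> kept with NULL
  - ticket 2 (Wrong total): agent_id=3 -> matches Olivia
  - ticket 3 (Broken link): agent_id=3 -> matches Olivia
  - ticket 4 (Timeout error): agent_id=3 -> matches Olivia
  - ticket 5 (Slow page load): agent_id=3 -> matches Olivia
  - ticket 6 (Wrong timezone): agent_id=3 -> matches Olivia
  - ticket 7 (Memory leak): agent_id=1 -> matches George
  - ticket 8 (Off by one): agent_id=1 -> matches George
  - ticket 9 (Bad redirect): agent_id=2 -> matches Eve
All 9 rows appear; 1 has NULL agent.

SQL:
SELECT a.title, b.name AS agent
FROM tickets a
LEFT JOIN agents b ON a.agent_id = b.id

Result:
title          | agent 
---------------+-------
Login fails    | NULL  
Wrong total    | Olivia
Broken link    | Olivia
Timeout error  | Olivia
Slow page load | Olivia
Wrong timezone | Olivia
Memory leak    | George
Off by one     | George
Bad redirect   | Eve   


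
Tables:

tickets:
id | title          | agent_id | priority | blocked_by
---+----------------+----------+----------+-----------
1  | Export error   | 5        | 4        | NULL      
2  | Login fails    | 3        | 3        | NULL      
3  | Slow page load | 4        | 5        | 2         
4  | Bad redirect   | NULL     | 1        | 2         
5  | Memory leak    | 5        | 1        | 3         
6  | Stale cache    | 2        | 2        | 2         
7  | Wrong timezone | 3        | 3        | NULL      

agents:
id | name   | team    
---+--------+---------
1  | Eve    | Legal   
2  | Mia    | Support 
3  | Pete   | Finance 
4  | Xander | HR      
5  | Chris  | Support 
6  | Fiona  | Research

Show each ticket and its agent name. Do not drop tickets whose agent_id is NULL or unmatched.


LEFT JOIN keeps every row from tickets (the left table); where agent_id has no match in agents, the agent columns become NULL. Walk through each ticket:
  - ticket 1 (Export error): agent_id=5 -> matches Chris
  - ticket 2 (Login fails): agent_id=3 -> matches Pete
  - ticket 3 (Slow page load): agent_id=4 -> matches Xander
  - ticket 4 (Bad redirect): agent_id=NULL, no match -> kept with NULL
  - ticket 5 (Memory leak): agent_id=5 -> matches Chris
  - ticket 6 (Stale cache): agent_id=2 -> matches Mia
  - ticket 7 (Wrong timezone): agent_id=3 -> matches Pete
All 7 rows appear; 1 has NULL agent.

SQL:
SELECT a.title, b.name AS agent
FROM tickets a
LEFT JOIN agents b ON a.agent_id = b.id

Result:
title          | agent 
---------------+-------
Export error   | Chris 
Login fails    | Pete  
Slow page load | Xander
Bad redirect   | NULL  
Memory leak    | Chris 
Stale cache    | Mia   
Wrong timezone | Pete  


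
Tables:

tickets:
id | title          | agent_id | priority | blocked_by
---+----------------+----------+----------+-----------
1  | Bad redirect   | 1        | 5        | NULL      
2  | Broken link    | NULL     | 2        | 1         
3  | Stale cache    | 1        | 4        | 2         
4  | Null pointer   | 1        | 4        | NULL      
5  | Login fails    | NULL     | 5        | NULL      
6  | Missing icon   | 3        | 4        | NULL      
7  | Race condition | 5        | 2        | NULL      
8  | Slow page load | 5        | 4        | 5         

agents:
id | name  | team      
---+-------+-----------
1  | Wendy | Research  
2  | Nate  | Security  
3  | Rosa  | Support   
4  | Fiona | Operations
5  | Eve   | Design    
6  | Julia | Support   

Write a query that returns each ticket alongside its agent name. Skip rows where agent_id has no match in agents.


INNER JOIN keeps only tickets rows whose agent_id matches an id in agents. Walk through each ticket:
  - ticket 1 (Bad redirect): agent_id=1 -> matches Wendy
  - ticket 2 (Broken link): agent_id=NULL, no match -> dropped
  - ticket 3 (Stale cache): agent_id=1 -> matches Wendy
  - ticket 4 (Null pointer): agent_id=1 -> matches Wendy
  - ticket 5 (Login fails): agent_id=NULL, no match -> dropped
  - ticket 6 (Missing icon): agent_id=3 -> matches Rosa
  - ticket 7 (Race condition): agent_id=5 -> matches Eve
  - ticket 8 (Slow page load): agent_id=5 -> matches Eve
So 2 of 8 rows are dropped.

SQL:
SELECT a.title, b.name AS agent
FROM tickets a
INNER JOIN agents b ON a.agent_id = b.id

Result:
title          | agent
---------------+------
Bad redirect   | Wendy
Stale cache    | Wendy
Null pointer   | Wendy
Missing icon   | Rosa 
Race condition | Eve  
Slow page load | Eve  


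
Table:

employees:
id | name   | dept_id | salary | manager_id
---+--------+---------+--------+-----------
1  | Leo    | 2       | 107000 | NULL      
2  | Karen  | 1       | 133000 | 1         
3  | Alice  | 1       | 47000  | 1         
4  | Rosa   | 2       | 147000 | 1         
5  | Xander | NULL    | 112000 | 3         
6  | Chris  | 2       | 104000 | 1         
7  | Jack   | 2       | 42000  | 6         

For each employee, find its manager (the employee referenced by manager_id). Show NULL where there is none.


This is a self-join: employees is joined to a second copy of itself, matching each row's manager_id to another row's id. Use LEFT JOIN so rows with manager_id=NULL are kept.
  - employee 1 (Leo): manager_id=NULL -> NULL
  - employee 2 (Karen): manager_id=1 -> Leo
  - employee 3 (Alice): manager_id=1 -> Leo
  - employee 4 (Rosa): manager_id=1 -> Leo
  - employee 5 (Xander): manager_id=3 -> Alice
  - employee 6 (Chris): manager_id=1 -> Leo
  - employee 7 (Jack): manager_id=6 -> Chris

SQL:
SELECT a.name AS item, b.name AS manager
FROM employees a
LEFT JOIN employees b ON a.manager_id = b.id

Result:
item   | manager
-------+--------
Leo    | NULL   
Karen  | Leo    
Alice  | Leo    
Rosa   | Leo    
Xander | Alice  
Chris  | Leo    
Jack   | Chris  


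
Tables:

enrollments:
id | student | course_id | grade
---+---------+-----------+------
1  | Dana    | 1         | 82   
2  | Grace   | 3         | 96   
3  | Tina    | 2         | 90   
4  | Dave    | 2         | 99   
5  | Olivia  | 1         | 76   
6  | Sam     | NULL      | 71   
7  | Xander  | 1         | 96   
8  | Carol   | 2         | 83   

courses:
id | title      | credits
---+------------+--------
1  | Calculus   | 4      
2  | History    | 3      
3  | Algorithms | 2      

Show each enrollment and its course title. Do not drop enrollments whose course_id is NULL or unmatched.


LEFT JOIN keeps every row from enrollments (the left table); where course_id has no match in courses, the course columns become NULL. Walk through each enrollment:
  - enrollment 1 (Dana): course_id=1 -> matches Calculus
  - enrollment 2 (Grace): course_id=3 -> matches Algorithms
  - enrollment 3 (Tina): course_id=2 -> matches History
  - enrollment 4 (Dave): course_id=2 -> matches History
  - enrollment 5 (Olivia): course_id=1 -> matches Calculus
  - enrollment 6 (Sam): course_id=NULL, no match -> kept with NULL
  - enrollment 7 (Xander): course_id=1 -> matches Calculus
  - enrollment 8 (Carol): course_id=2 -> matches History
All 8 rows appear; 1 has NULL course.

SQL:
SELECT a.student, b.title AS course
FROM enrollments a
LEFT JOIN courses b ON a.course_id = b.id

Result:
student | course    
--------+-----------
Dana    | Calculus  
Grace   | Algorithms
Tina    | History   
Dave    | History   
Olivia  | Calculus  
Sam     | NULL      
Xander  | Calculus  
Carol   | History   


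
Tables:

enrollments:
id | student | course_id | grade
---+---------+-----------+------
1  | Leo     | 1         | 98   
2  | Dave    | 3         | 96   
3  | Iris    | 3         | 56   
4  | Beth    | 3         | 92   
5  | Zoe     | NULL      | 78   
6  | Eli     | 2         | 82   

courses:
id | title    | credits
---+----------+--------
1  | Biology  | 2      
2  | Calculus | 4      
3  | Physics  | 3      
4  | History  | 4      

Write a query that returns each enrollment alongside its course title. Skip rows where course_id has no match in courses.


INNER JOIN keeps only enrollments rows whose course_id matches an id in courses. Walk through each enrollment:
  - enrollment 1 (Leo): course_id=1 -> matches Biology
  - enrollment 2 (Dave): course_id=3 -> matches Physics
  - enrollment 3 (Iris): course_id=3 -> matches Physics
  - enrollment 4 (Beth): course_id=3 -> matches Physics
  - enrollment 5 (Zoe): course_id=NULL, no match -> dropped
  - enrollment 6 (Eli): course_id=2 -> matches Calculus
So 1 of 6 rows is dropped.

SQL:
SELECT a.student, b.title AS course
FROM enrollments a
INNER JOIN courses b ON a.course_id = b.id

Result:
student | course  
--------+---------
Leo     | Biology 
Dave    | Physics 
Iris    | Physics 
Beth    | Physics 
Eli     | Calculus


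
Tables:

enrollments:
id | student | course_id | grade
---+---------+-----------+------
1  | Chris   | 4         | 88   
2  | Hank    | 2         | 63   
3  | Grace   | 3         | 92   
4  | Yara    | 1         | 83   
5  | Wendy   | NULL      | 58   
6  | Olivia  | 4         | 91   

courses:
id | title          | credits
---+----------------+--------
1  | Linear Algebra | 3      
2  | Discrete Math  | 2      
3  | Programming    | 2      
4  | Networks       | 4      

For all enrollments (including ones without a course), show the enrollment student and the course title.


LEFT JOIN keeps every row from enrollments (the left table); where course_id has no match in courses, the course columns become NULL. Walk through each enrollment:
  - enrollment 1 (Chris): course_id=4 -> matches Networks
  - enrollment 2 (Hank): course_id=2 -> matches Discrete Math
  - enrollment 3 (Grace): course_id=3 -> matches Programming
  - enrollment 4 (Yara): course_id=1 -> matches Linear Algebra
  - enrollment 5 (Wendy): course_id=NULL, no match -> kept with NULL
  - enrollment 6 (Olivia): course_id=4 -> matches Networks
All 6 rows appear; 1 has NULL course.

SQL:
SELECT a.student, b.title AS course
FROM enrollments a
LEFT JOIN courses b ON a.course_id = b.id

Result:
student | course        
--------+---------------
Chris   | Networks      
Hank    | Discrete Math 
Grace   | Programming   
Yara    | Linear Algebra
Wendy   | NULL          
Olivia  | Networks      


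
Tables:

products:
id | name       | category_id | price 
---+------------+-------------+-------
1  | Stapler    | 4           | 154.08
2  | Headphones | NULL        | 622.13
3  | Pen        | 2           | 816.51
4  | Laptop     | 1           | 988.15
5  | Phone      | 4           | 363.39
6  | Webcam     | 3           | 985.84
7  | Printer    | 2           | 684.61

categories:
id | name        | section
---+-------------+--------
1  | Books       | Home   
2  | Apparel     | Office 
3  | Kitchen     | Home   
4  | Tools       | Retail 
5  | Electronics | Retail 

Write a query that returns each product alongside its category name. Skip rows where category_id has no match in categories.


INNER JOIN keeps only products rows whose category_id matches an id in categories. Walk through each product:
  - product 1 (Stapler): category_id=4 -> matches Tools
  - product 2 (Headphones): category_id=NULL, no match -> dropped
  - product 3 (Pen): category_id=2 -> matches Apparel
  - product 4 (Laptop): category_id=1 -> matches Books
  - product 5 (Phone): category_id=4 -> matches Tools
  - product 6 (Webcam): category_id=3 -> matches Kitchen
  - product 7 (Printer): category_id=2 -> matches Apparel
So 1 of 7 rows is dropped.

SQL:
SELECT a.name, b.name AS category
FROM products a
INNER JOIN categories b ON a.category_id = b.id

Result:
name    | category
--------+---------
Stapler | Tools   
Pen     | Apparel 
Laptop  | Books   
Phone   | Tools   
Webcam  | Kitchen 
Printer | Apparel 


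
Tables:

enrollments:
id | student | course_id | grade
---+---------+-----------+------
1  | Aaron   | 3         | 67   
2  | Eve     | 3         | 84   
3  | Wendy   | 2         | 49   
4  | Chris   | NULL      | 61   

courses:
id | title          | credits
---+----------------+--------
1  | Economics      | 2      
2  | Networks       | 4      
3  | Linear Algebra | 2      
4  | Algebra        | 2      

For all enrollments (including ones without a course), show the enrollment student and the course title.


LEFT JOIN keeps every row from enrollments (the left table); where course_id has no match in courses, the course columns become NULL. Walk through each enrollment:
  - enrollment 1 (Aaron): course_id=3 -> matches Linear Algebra
  - enrollment 2 (Eve): course_id=3 -> matches Linear Algebra
  - enrollment 3 (Wendy): course_id=2 -> matches Networks
  - enrollment 4 (Chris): course_id=NULL, no match -> kept with NULL
All 4 rows appear; 1 has NULL course.

SQL:
SELECT a.student, b.title AS course
FROM enrollments a
LEFT JOIN courses b ON a.course_id = b.id

Result:
student | course        
--------+---------------
Aaron   | Linear Algebra
Eve     | Linear Algebra
Wendy   | Networks      
Chris   | NULL          


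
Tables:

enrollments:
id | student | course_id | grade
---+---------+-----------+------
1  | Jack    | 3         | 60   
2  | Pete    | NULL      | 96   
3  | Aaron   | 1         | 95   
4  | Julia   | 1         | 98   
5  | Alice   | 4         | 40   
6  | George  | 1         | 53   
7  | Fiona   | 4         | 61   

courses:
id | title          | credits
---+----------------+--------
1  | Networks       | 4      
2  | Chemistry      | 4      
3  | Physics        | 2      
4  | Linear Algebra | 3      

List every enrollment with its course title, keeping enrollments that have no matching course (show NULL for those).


LEFT JOIN keeps every row from enrollments (the left table); where course_id has no match in courses, the course columns become NULL. Walk through each enrollment:
  - enrollment 1 (Jack): course_id=3 -> matches Physics
  - enrollment 2 (Pete): course_id=NULL, no match -> kept with NULL
  - enrollment 3 (Aaron): course_id=1 -> matches Networks
  - enrollment 4 (Julia): course_id=1 -> matches Networks
  - enrollment 5 (Alice): course_id=4 -> matches Linear Algebra
  - enrollment 6 (George): course_id=1 -> matches Networks
  - enrollment 7 (Fiona): course_id=4 -> matches Linear Algebra
All 7 rows appear; 1 has NULL course.

SQL:
SELECT a.student, b.title AS course
FROM enrollments a
LEFT JOIN courses b ON a.course_id = b.id

Result:
student | course        
--------+---------------
Jack    | Physics       
Pete    | NULL          
Aaron   | Networks      
Julia   | Networks      
Alice   | Linear Algebra
George  | Networks      
Fiona   | Linear Algebra


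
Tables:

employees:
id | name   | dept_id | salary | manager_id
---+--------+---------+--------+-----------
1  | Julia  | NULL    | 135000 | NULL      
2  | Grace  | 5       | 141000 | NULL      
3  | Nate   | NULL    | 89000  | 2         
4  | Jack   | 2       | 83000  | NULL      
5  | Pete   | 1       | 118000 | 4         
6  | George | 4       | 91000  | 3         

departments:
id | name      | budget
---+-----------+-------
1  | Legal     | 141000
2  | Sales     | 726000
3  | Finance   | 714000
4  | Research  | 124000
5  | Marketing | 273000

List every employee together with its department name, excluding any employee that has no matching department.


INNER JOIN keeps only employees rows whose dept_id matches an id in departments. Walk through each employee:
  - employee 1 (Julia): dept_id=NULL, no match -> dropped
  - employee 2 (Grace): dept_id=5 -> matches Marketing
  - employee 3 (Nate): dept_id=NULL, no match -> dropped
  - employee 4 (Jack): dept_id=2 -> matches Sales
  - employee 5 (Pete): dept_id=1 -> matches Legal
  - employee 6 (George): dept_id=4 -> matches Research
So 2 of 6 rows are dropped.

SQL:
SELECT a.name, b.name AS department
FROM employees a
INNER JOIN departments b ON a.dept_id = b.id

Result:
name   | department
-------+-----------
Grace  | Marketing 
Jack   | Sales     
Pete   | Legal     
George | Research  


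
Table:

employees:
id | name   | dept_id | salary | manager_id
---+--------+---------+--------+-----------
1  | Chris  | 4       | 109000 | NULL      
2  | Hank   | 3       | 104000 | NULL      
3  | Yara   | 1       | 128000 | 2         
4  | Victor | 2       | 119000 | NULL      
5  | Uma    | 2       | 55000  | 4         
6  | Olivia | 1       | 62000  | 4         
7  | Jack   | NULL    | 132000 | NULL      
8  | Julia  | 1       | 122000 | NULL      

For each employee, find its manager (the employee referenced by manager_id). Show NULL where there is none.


This is a self-join: employees is joined to a second copy of itself, matching each row's manager_id to another row's id. Use LEFT JOIN so rows with manager_id=NULL are kept.
  - employee 1 (Chris): manager_id=NULL -> NULL
  - employee 2 (Hank): manager_id=NULL -> NULL
  - employee 3 (Yara): manager_id=2 -> Hank
  - employee 4 (Victor): manager_id=NULL -> NULL
  - employee 5 (Uma): manager_id=4 -> Victor
  - employee 6 (Olivia): manager_id=4 -> Victor
  - employee 7 (Jack): manager_id=NULL -> NULL
  - employee 8 (Julia): manager_id=NULL -> NULL

SQL:
SELECT a.name AS item, b.name AS manager
FROM employees a
LEFT JOIN employees b ON a.manager_id = b.id

Result:
item   | manager
-------+--------
Chris  | NULL   
Hank   | NULL   
Yara   | Hank   
Victor | NULL   
Uma    | Victor 
Olivia | Victor 
Jack   | NULL   
Julia  | NULL   


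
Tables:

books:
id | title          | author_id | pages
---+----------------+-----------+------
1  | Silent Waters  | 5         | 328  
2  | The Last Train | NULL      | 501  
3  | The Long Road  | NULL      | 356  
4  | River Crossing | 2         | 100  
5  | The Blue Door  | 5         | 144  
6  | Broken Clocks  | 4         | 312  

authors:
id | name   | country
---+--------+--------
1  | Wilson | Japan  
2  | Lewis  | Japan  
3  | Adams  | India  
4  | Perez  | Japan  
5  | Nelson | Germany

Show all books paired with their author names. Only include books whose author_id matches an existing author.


INNER JOIN keeps only books rows whose author_id matches an id in authors. Walk through each book:
  - book 1 (Silent Waters): author_id=5 -> matches Nelson
  - book 2 (The Last Train): author_id=NULL, no match -> dropped
  - book 3 (The Long Road): author_id=NULL, no match -> dropped
  - book 4 (River Crossing): author_id=2 -> matches Lewis
  - book 5 (The Blue Door): author_id=5 -> matches Nelson
  - book 6 (Broken Clocks): author_id=4 -> matches Perez
So 2 of 6 rows are dropped.

SQL:
SELECT a.title, b.name AS author
FROM books a
INNER JOIN authors b ON a.author_id = b.id

Result:
title          | author
---------------+-------
Silent Waters  | Nelson
River Crossing | Lewis 
The Blue Door  | Nelson
Broken Clocks  | Perez 


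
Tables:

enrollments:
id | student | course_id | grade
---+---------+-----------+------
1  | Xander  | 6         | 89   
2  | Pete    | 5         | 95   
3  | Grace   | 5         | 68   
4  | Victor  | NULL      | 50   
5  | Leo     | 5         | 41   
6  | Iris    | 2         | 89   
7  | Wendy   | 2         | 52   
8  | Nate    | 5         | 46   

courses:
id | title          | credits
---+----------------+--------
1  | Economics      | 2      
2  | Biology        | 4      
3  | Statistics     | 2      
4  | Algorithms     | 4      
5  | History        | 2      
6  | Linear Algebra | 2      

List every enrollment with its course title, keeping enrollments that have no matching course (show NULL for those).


LEFT JOIN keeps every row from enrollments (the left table); where course_id has no match in courses, the course columns become NULL. Walk through each enrollment:
  - enrollment 1 (Xander): course_id=6 -> matches Linear Algebra
  - enrollment 2 (Pete): course_id=5 -> matches History
  - enrollment 3 (Grace): course_id=5 -> matches History
  - enrollment 4 (Victor): course_id=NULL, no match -> kept with NULL
  - enrollment 5 (Leo): course_id=5 -> matches History
  - enrollment 6 (Iris): course_id=2 -> matches Biology
  - enrollment 7 (Wendy): course_id=2 -> matches Biology
  - enrollment 8 (Nate): course_id=5 -> matches History
All 8 rows appear; 1 has NULL course.

SQL:
SELECT a.student, b.title AS course
FROM enrollments a
LEFT JOIN courses b ON a.course_id = b.id

Result:
student | course        
--------+---------------
Xander  | Linear Algebra
Pete    | History       
Grace   | History       
Victor  | NULL          
Leo     | History       
Iris    | Biology       
Wendy   | Biology       
Nate    | History       


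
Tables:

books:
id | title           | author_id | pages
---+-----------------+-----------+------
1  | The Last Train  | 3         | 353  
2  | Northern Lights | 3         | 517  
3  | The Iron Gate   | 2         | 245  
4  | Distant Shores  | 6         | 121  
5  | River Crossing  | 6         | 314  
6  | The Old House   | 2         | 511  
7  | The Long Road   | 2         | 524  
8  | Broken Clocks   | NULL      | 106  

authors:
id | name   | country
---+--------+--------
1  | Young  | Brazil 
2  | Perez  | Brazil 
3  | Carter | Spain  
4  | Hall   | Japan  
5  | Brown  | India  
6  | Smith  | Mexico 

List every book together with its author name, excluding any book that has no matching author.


INNER JOIN keeps only books rows whose author_id matches an id in authors. Walk through each book:
  - book 1 (The Last Train): author_id=3 -> matches Carter
  - book 2 (Northern Lights): author_id=3 -> matches Carter
  - book 3 (The Iron Gate): author_id=2 -> matches Perez
  - book 4 (Distant Shores): author_id=6 -> matches Smith
  - book 5 (River Crossing): author_id=6 -> matches Smith
  - book 6 (The Old House): author_id=2 -> matches Perez
  - book 7 (The Long Road): author_id=2 -> matches Perez
  - book 8 (Broken Clocks): author_id=NULL, no match -> dropped
So 1 of 8 rows is dropped.

SQL:
SELECT a.title, b.name AS author
FROM books a
INNER JOIN authors b ON a.author_id = b.id

Result:
title           | author
----------------+-------
The Last Train  | Carter
Northern Lights | Carter
The Iron Gate   | Perez 
Distant Shores  | Smith 
River Crossing  | Smith 
The Old House   | Perez 
The Long Road   | Perez 


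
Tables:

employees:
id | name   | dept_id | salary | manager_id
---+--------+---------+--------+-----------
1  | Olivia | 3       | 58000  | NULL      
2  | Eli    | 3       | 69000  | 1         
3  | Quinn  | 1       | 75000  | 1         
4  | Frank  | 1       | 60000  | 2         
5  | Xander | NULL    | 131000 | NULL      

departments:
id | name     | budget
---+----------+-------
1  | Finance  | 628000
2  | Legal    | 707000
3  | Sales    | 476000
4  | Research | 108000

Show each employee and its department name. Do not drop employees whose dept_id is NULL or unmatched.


LEFT JOIN keeps every row from employees (the left table); where dept_id has no match in departments, the department columns become NULL. Walk through each employee:
  - employee 1 (Olivia): dept_id=3 -> matches Sales
  - employee 2 (Eli): dept_id=3 -> matches Sales
  - employee 3 (Quinn): dept_id=1 -> matches Finance
  - employee 4 (Frank): dept_id=1 -> matches Finance
  - employee 5 (Xander): dept_id=NULL, no match -> kept with NULL
All 5 rows appear; 1 has NULL department.

SQL:
SELECT a.name, b.name AS department
FROM employees a
LEFT JOIN departments b ON a.dept_id = b.id

Result:
name   | department
-------+-----------
Olivia | Sales     
Eli    | Sales     
Quinn  | Finance   
Frank  | Finance   
Xander | NULL      


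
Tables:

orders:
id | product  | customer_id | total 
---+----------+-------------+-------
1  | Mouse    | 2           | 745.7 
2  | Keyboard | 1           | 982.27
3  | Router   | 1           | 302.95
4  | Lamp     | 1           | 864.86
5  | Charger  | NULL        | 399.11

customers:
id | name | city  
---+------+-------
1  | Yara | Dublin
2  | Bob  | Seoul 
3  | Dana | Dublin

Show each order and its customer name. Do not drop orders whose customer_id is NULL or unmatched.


LEFT JOIN keeps every row from orders (the left table); where customer_id has no match in customers, the customer columns become NULL. Walk through each order:
  - order 1 (Mouse): customer_id=2 -> matches Bob
  - order 2 (Keyboard): customer_id=1 -> matches Yara
  - order 3 (Router): customer_id=1 -> matches Yara
  - order 4 (Lamp): customer_id=1 -> matches Yara
  - order 5 (Charger): customer_id=NULL, no match -> kept with NULL
All 5 rows appear; 1 has NULL customer.

SQL:
SELECT a.product, b.name AS customer
FROM orders a
LEFT JOIN customers b ON a.customer_id = b.id

Result:
product  | customer
---------+---------
Mouse    | Bob     
Keyboard | Yara    
Router   | Yara    
Lamp     | Yara    
Charger  | NULL    


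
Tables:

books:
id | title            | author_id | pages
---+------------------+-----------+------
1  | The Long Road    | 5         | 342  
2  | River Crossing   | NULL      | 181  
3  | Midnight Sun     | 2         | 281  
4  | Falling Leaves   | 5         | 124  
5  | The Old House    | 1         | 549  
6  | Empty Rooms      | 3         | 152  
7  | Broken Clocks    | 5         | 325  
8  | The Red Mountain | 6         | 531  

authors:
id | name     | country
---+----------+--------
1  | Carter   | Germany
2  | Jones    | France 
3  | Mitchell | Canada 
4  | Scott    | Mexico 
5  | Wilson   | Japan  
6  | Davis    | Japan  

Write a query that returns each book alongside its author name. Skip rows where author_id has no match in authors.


INNER JOIN keeps only books rows whose author_id matches an id in authors. Walk through each book:
  - book 1 (The Long Road): author_id=5 -> matches Wilson
  - book 2 (River Crossing): author_id=NULL, no match -> dropped
  - book 3 (Midnight Sun): author_id=2 -> matches Jones
  - book 4 (Falling Leaves): author_id=5 -> matches Wilson
  - book 5 (The Old House): author_id=1 -> matches Carter
  - book 6 (Empty Rooms): author_id=3 -> matches Mitchell
  - book 7 (Broken Clocks): author_id=5 -> matches Wilson
  - book 8 (The Red Mountain): author_id=6 -> matches Davis
So 1 of 8 rows is dropped.

SQL:
SELECT a.title, b.name AS author
FROM books a
INNER JOIN authors b ON a.author_id = b.id

Result:
title            | author  
-----------------+---------
The Long Road    | Wilson  
Midnight Sun     | Jones   
Falling Leaves   | Wilson  
The Old House    | Carter  
Empty Rooms      | Mitchell
Broken Clocks    | Wilson  
The Red Mountain | Davis   


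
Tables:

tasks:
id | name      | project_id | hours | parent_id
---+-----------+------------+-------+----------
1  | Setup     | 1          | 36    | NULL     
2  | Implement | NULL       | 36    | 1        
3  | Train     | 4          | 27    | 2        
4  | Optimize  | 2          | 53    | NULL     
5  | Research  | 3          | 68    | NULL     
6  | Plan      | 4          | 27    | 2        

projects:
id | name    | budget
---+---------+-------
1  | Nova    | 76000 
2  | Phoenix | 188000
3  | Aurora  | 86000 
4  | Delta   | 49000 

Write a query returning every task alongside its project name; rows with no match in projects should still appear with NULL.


LEFT JOIN keeps every row from tasks (the left table); where project_id has no match in projects, the project columns become NULL. Walk through each task:
  - task 1 (Setup): project_id=1 -> matches Nova
  - task 2 (Implement): project_id=NULL, no match -> kept with NULL
  - task 3 (Train): project_id=4 -> matches Delta
  - task 4 (Optimize): project_id=2 -> matches Phoenix
  - task 5 (Research): project_id=3 -> matches Aurora
  - task 6 (Plan): project_id=4 -> matches Delta
All 6 rows appear; 1 has NULL project.

SQL:
SELECT a.name, b.name AS project
FROM tasks a
LEFT JOIN projects b ON a.project_id = b.id

Result:
name      | project
----------+--------
Setup     | Nova   
Implement | NULL   
Train     | Delta  
Optimize  | Phoenix
Research  | Aurora 
Plan      | Delta  


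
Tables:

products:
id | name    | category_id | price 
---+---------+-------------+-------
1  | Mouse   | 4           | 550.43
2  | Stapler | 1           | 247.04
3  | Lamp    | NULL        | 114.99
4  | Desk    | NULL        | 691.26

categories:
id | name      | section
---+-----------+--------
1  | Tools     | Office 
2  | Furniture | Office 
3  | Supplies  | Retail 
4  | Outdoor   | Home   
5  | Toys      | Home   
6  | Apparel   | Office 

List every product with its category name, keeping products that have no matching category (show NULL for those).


LEFT JOIN keeps every row from products (the left table); where category_id has no match in categories, the category columns become NULL. Walk through each product:
  - product 1 (Mouse): category_id=4 -> matches Outdoor
  - product 2 (Stapler): category_id=1 -> matches Tools
  - product 3 (Lamp): category_id=NULL, no match -> kept with NULL
  - product 4 (Desk): category_id=NULL, no match -> kept with NULL
All 4 rows appear; 2 have NULL category.

SQL:
SELECT a.name, b.name AS category
FROM products a
LEFT JOIN categories b ON a.category_id = b.id

Result:
name    | category
--------+---------
Mouse   | Outdoor 
Stapler | Tools   
Lamp    | NULL    
Desk    | NULL    


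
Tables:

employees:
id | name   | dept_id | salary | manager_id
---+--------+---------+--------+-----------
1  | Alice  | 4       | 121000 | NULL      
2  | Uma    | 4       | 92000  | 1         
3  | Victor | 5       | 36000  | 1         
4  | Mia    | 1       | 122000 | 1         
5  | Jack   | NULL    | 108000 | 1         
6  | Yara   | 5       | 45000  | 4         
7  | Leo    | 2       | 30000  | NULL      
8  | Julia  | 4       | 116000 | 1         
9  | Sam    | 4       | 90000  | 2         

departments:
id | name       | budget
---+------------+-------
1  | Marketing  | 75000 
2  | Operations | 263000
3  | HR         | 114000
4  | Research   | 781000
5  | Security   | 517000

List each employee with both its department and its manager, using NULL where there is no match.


Two LEFT JOINs from the same base table employees: one to departments via dept_id, one to employees itself via manager_id. Both are LEFT so every employee is preserved.
Match against departments:
  - employee 1 (Alice): dept_id=4 -> matches Research
  - employee 2 (Uma): dept_id=4 -> matches Research
  - employee 3 (Victor): dept_id=5 -> matches Security
  - employee 4 (Mia): dept_id=1 -> matches Marketing
  - employee 5 (Jack): dept_id=NULL, no match -> kept with NULL
  - employee 6 (Yara): dept_id=5 -> matches Security
  - employee 7 (Leo): dept_id=2 -> matches Operations
  - employee 8 (Julia): dept_id=4 -> matches Research
  - employee 9 (Sam): dept_id=4 -> matches Research
Match against employees (self):
  - employee 1 (Alice): manager_id=NULL -> NULL
  - employee 2 (Uma): manager_id=1 -> Alice
  - employee 3 (Victor): manager_id=1 -> Alice
  - employee 4 (Mia): manager_id=1 -> Alice
  - employee 5 (Jack): manager_id=1 -> Alice
  - employee 6 (Yara): manager_id=4 -> Mia
  - employee 7 (Leo): manager_id=NULL -> NULL
  - employee 8 (Julia): manager_id=1 -> Alice
  - employee 9 (Sam): manager_id=2 -> Uma

SQL:
SELECT a.name, b.name AS department, c.name AS manager
FROM employees a
LEFT JOIN departments b ON a.dept_id = b.id
LEFT JOIN employees c ON a.manager_id = c.id

Result:
name   | department | manager
-------+------------+--------
Alice  | Research   | NULL   
Uma    | Research   | Alice  
Victor | Security   | Alice  
Mia    | Marketing  | Alice  
Jack   | NULL       | Alice  
Yara   | Security   | Mia    
Leo    | Operations | NULL   
Julia  | Research   | Alice  
Sam    | Research   | Uma    


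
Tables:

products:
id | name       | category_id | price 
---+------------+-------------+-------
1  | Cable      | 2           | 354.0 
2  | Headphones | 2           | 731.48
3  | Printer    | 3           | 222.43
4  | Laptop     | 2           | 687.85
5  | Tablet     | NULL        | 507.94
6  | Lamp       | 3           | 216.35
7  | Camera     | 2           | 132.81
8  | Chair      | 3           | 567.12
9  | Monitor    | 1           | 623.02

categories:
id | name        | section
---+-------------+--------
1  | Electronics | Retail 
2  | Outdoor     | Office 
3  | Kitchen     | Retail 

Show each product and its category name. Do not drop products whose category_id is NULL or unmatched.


LEFT JOIN keeps every row from products (the left table); where category_id has no match in categories, the category columns become NULL. Walk through each product:
  - product 1 (Cable): category_id=2 -> matches Outdoor
  - product 2 (Headphones): category_id=2 -> matches Outdoor
  - product 3 (Printer): category_id=3 -> matches Kitchen
  - product 4 (Laptop): category_id=2 -> matches Outdoor
  - product 5 (Tablet): category_id=NULL, no match -> kept with NULL
  - product 6 (Lamp): category_id=3 -> matches Kitchen
  - product 7 (Camera): category_id=2 -> matches Outdoor
  - product 8 (Chair): category_id=3 -> matches Kitchen
  - product 9 (Monitor): category_id=1 -> matches Electronics
All 9 rows appear; 1 has NULL category.

SQL:
SELECT a.name, b.name AS category
FROM products a
LEFT JOIN categories b ON a.category_id = b.id

Result:
name       | category   
-----------+------------
Cable      | Outdoor    
Headphones | Outdoor    
Printer    | Kitchen    
Laptop     | Outdoor    
Tablet     | NULL       
Lamp       | Kitchen    
Camera     | Outdoor    
Chair      | Kitchen    
Monitor    | Electronics
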